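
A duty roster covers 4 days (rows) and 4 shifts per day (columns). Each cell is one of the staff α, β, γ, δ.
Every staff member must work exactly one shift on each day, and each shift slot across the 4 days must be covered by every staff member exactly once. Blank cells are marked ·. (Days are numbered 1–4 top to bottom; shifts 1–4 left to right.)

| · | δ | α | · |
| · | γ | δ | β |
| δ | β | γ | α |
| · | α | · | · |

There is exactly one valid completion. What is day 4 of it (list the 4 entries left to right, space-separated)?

γ α β δ

Day 4, shift 3: day 4 has {α} and shift 3 has {α, γ, δ}, leaving only β.
Day 4, shift 1: day 4 has {α, β} and shift 1 has {δ}, leaving only γ.
Day 4, shift 4: day 4 has {α, β, γ} and shift 4 has {α, β}, leaving only δ.
So day 4 reads: γ α β δ.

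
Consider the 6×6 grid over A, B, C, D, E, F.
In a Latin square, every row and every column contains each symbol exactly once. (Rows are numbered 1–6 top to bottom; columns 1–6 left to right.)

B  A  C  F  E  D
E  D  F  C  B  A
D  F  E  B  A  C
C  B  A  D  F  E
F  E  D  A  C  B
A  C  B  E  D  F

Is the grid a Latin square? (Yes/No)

Each row is a permutation of the 6 symbols, and so is each column.

Yes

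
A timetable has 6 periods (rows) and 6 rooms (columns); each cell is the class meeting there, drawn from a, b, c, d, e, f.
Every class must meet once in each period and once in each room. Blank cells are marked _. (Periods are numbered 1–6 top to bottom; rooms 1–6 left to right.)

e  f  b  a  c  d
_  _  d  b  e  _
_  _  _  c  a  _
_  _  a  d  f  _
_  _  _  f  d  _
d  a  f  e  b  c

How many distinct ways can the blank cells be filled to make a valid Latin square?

3

Period 2, room 1: eliminating its period and room leaves {a, c, f}.
Period 2, room 2: eliminating its period and room leaves {c}.
Period 2, room 6: eliminating its period and room leaves {a, f}.
Period 3, room 1: eliminating its period and room leaves {b, f}.
Period 3, room 2: eliminating its period and room leaves {b, d, e}.
Period 3, room 3: eliminating its period and room leaves {e}.
Period 3, room 6: eliminating its period and room leaves {b, e, f}.
Period 4, room 1: eliminating its period and room leaves {b, c}.
Period 4, room 2: eliminating its period and room leaves {b, c, e}.
Period 4, room 6: eliminating its period and room leaves {b, e}.
Period 5, room 1: eliminating its period and room leaves {a, b, c}.
Period 5, room 2: eliminating its period and room leaves {b, c, e}.
Period 5, room 3: eliminating its period and room leaves {c, e}.
Period 5, room 6: eliminating its period and room leaves {a, b, e}.
Enumerating the assignments across these blanks that avoid any period or room repeat gives 3 completions.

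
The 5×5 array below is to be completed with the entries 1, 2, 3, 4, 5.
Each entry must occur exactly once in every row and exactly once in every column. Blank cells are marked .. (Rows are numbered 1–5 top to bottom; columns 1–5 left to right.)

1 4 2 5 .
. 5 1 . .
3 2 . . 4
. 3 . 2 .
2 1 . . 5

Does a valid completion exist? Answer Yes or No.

Yes

No row or column among the givens repeats a symbol, and propagating forced cells runs into no contradiction.
One valid completion exists (for instance, 1 4 2 5 3 / 4 5 1 3 2 / 3 2 5 1 4 / 5 3 4 2 1 / 2 1 3 4 5).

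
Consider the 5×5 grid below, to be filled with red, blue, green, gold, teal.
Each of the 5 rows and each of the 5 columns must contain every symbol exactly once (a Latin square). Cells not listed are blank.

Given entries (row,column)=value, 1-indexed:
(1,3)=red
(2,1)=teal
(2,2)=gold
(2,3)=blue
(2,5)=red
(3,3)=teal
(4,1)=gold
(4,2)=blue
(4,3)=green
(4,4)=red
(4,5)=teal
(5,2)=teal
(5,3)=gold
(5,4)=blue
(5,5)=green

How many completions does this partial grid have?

1

Row 1, column 1: eliminating its row and column leaves {blue, green}.
Row 1, column 2: eliminating its row and column leaves {green}.
Row 1, column 4: eliminating its row and column leaves {green, gold, teal}.
Row 1, column 5: eliminating its row and column leaves {blue, gold}.
Row 2, column 4: eliminating its row and column leaves {green}.
Row 3, column 1: eliminating its row and column leaves {red, blue, green}.
Row 3, column 2: eliminating its row and column leaves {red, green}.
Row 3, column 4: eliminating its row and column leaves {green, gold}.
Row 3, column 5: eliminating its row and column leaves {blue, gold}.
Row 5, column 1: eliminating its row and column leaves {red}.
Only one assignment across all blanks avoids any row or column repeat, giving 1 completion.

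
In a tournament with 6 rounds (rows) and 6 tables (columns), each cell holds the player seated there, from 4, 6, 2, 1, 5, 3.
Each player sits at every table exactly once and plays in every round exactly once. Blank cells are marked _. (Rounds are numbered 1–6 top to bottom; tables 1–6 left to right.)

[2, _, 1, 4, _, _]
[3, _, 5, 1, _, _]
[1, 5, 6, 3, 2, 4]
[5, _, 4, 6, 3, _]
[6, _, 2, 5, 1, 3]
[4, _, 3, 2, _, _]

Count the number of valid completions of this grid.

3

Round 1, table 2: eliminating its round and table leaves {6, 3}.
Round 1, table 5: eliminating its round and table leaves {6, 5}.
Round 1, table 6: eliminating its round and table leaves {6, 5}.
Round 2, table 2: eliminating its round and table leaves {4, 6, 2}.
Round 2, table 5: eliminating its round and table leaves {4, 6}.
Round 2, table 6: eliminating its round and table leaves {6, 2}.
Round 4, table 2: eliminating its round and table leaves {2, 1}.
Round 4, table 6: eliminating its round and table leaves {2, 1}.
Round 5, table 2: eliminating its round and table leaves {4}.
Round 6, table 2: eliminating its round and table leaves {6, 1}.
Round 6, table 5: eliminating its round and table leaves {6, 5}.
Round 6, table 6: eliminating its round and table leaves {6, 1, 5}.
Enumerating the assignments across these blanks that avoid any round or table repeat gives 3 completions.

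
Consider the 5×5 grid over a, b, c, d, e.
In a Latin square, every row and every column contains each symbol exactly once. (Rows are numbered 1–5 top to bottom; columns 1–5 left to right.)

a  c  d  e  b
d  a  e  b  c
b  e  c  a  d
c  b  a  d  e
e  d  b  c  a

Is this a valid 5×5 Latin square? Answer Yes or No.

Yes

Each row is a permutation of the 5 symbols, and so is each column.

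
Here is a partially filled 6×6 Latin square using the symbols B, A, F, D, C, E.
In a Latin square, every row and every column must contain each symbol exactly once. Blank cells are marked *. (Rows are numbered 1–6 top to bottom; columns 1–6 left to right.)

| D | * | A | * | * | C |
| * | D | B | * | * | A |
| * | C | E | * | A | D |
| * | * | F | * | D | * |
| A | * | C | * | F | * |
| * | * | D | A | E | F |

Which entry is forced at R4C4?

C

Row 1, column 5: row 1 has {A, D, C} and column 5 has {A, F, D, E}, leaving only B.
Row 2, column 5: row 2 has {B, A, D} and column 5 has {B, A, F, D, E}, leaving only C.
Row 6, column 2: row 6 has {A, F, D, E} and column 2 has {D, C}, leaving only B.
Row 5, column 2: row 5 has {A, F, C} and column 2 has {B, D, C}, leaving only E.
Row 1, column 2: row 1 has {B, A, D, C} and column 2 has {B, D, C, E}, leaving only F.
Row 1, column 4: row 1 has {B, A, F, D, C} and column 4 has {A}, leaving only E.
Row 2, column 4: row 2 has {B, A, D, C} and column 4 has {A, E}, leaving only F.
Row 2, column 1: row 2 has {B, A, F, D, C} and column 1 has {A, D}, leaving only E.
Row 3, column 4: row 3 has {A, D, C, E} and column 4 has {A, F, E}, leaving only B.
Row 4 already has {F, D} and column 4 already has {B, A, F, E}, so row 4, column 4 must be C.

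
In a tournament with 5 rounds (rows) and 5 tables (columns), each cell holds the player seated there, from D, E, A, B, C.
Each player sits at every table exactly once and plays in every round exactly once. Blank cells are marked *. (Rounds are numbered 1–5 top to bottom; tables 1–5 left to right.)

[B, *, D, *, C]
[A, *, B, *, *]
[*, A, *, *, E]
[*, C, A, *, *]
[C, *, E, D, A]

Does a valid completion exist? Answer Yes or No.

No

Round 1, table 2: round 1 has {D, B, C} and table 2 has {A, C}, so it must be E.
Round 1, table 4: round 1 has {D, E, B, C} and table 4 has {D}, so it must be A.
Round 2, table 2: round 2 has {A, B} and table 2 has {E, A, C}, so it must be D.
Now round 2, table 5: round 2 together with table 5 already contain {D, E, A, B, C} — every symbol — so nothing can go there. The grid has no valid completion.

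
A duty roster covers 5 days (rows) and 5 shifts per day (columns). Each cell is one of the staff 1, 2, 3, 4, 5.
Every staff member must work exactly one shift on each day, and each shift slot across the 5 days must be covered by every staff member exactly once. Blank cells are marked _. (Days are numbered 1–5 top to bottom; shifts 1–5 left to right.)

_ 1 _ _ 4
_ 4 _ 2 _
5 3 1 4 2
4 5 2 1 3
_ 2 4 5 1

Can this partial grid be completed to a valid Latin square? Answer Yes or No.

Yes

No day or shift among the givens repeats a symbol, and propagating forced cells runs into no contradiction.
One valid completion exists (for instance, 2 1 5 3 4 / 1 4 3 2 5 / 5 3 1 4 2 / 4 5 2 1 3 / 3 2 4 5 1).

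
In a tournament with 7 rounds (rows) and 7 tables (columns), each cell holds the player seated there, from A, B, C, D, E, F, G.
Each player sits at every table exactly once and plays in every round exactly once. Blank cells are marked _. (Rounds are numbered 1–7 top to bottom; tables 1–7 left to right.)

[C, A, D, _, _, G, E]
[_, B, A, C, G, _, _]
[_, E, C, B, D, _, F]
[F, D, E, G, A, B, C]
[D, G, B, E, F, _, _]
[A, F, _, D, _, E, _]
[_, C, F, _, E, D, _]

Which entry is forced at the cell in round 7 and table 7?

G

Round 1, table 4: round 1 has {A, C, D, E, G} and table 4 has {B, C, D, E, G}, leaving only F.
Round 1, table 5: round 1 has {A, C, D, E, F, G} and table 5 has {A, D, E, F, G}, leaving only B.
Round 2, table 1: round 2 has {A, B, C, G} and table 1 has {A, C, D, F}, leaving only E.
Round 2, table 6: round 2 has {A, B, C, E, G} and table 6 has {B, D, E, G}, leaving only F.
Round 2, table 7: round 2 has {A, B, C, E, F, G} and table 7 has {C, E, F}, leaving only D.
Round 3, table 1: round 3 has {B, C, D, E, F} and table 1 has {A, C, D, E, F}, leaving only G.
Round 3, table 6: round 3 has {B, C, D, E, F, G} and table 6 has {B, D, E, F, G}, leaving only A.
Round 5, table 6: round 5 has {B, D, E, F, G} and table 6 has {A, B, D, E, F, G}, leaving only C.
Round 5, table 7: round 5 has {B, C, D, E, F, G} and table 7 has {C, D, E, F}, leaving only A.
Round 6, table 3: round 6 has {A, D, E, F} and table 3 has {A, B, C, D, E, F}, leaving only G.
Round 6, table 5: round 6 has {A, D, E, F, G} and table 5 has {A, B, D, E, F, G}, leaving only C.
Round 6, table 7: round 6 has {A, C, D, E, F, G} and table 7 has {A, C, D, E, F}, leaving only B.
Round 7 already has {C, D, E, F} and table 7 already has {A, B, C, D, E, F}, so round 7, table 7 must be G.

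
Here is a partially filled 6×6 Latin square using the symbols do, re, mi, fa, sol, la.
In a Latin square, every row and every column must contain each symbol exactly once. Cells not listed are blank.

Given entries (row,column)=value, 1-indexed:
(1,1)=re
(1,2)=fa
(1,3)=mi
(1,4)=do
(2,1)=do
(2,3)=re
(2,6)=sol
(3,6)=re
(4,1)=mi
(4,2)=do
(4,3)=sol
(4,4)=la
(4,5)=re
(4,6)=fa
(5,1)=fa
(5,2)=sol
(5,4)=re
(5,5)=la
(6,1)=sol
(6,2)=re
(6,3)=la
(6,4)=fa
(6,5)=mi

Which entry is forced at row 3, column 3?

fa

Row 1, column 5: row 1 has {do, re, mi, fa} and column 5 has {re, mi, la}, leaving only sol.
Row 1, column 6: row 1 has {do, re, mi, fa, sol} and column 6 has {re, fa, sol}, leaving only la.
Row 2, column 4: row 2 has {do, re, sol} and column 4 has {do, re, fa, la}, leaving only mi.
Row 2, column 2: row 2 has {do, re, mi, sol} and column 2 has {do, re, fa, sol}, leaving only la.
Row 2, column 5: row 2 has {do, re, mi, sol, la} and column 5 has {re, mi, sol, la}, leaving only fa.
Row 3, column 1: row 3 has {re} and column 1 has {do, re, mi, fa, sol}, leaving only la.
Row 3, column 2: row 3 has {re, la} and column 2 has {do, re, fa, sol, la}, leaving only mi.
Row 3, column 4: row 3 has {re, mi, la} and column 4 has {do, re, mi, fa, la}, leaving only sol.
Row 3, column 5: row 3 has {re, mi, sol, la} and column 5 has {re, mi, fa, sol, la}, leaving only do.
Row 3 already has {do, re, mi, sol, la} and column 3 already has {re, mi, sol, la}, so row 3, column 3 must be fa.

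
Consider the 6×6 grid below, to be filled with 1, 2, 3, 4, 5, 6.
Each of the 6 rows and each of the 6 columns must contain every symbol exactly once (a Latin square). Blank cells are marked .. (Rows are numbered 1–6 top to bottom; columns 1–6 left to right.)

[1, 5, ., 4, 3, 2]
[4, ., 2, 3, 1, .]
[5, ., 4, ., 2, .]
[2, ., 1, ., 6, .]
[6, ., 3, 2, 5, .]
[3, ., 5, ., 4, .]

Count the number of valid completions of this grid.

3

Row 1, column 3: eliminating its row and column leaves {6}.
Row 2, column 2: eliminating its row and column leaves {6}.
Row 2, column 6: eliminating its row and column leaves {5, 6}.
Row 3, column 2: eliminating its row and column leaves {1, 3, 6}.
Row 3, column 4: eliminating its row and column leaves {1, 6}.
Row 3, column 6: eliminating its row and column leaves {1, 3, 6}.
Row 4, column 2: eliminating its row and column leaves {3, 4}.
Row 4, column 4: eliminating its row and column leaves {5}.
Row 4, column 6: eliminating its row and column leaves {3, 4, 5}.
Row 5, column 2: eliminating its row and column leaves {1, 4}.
Row 5, column 6: eliminating its row and column leaves {1, 4}.
Row 6, column 2: eliminating its row and column leaves {1, 2, 6}.
Row 6, column 4: eliminating its row and column leaves {1, 6}.
Row 6, column 6: eliminating its row and column leaves {1, 6}.
Enumerating the assignments across these blanks that avoid any row or column repeat gives 3 completions.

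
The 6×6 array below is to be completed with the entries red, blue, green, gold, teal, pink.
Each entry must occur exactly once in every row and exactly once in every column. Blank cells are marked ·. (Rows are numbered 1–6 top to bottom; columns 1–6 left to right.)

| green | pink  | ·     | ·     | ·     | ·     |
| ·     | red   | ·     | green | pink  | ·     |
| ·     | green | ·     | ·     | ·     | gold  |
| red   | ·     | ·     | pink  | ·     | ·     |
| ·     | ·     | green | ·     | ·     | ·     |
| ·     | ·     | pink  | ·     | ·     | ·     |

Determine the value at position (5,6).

Row 5, column 6 is narrowed to {red, blue, teal, pink}.
If it were red, propagating the remaining blanks reaches a contradiction.
If it were blue, then row 6, column 6 would be left with no valid symbol.
If it were teal, then row 6, column 6 would be left with no valid symbol.
So row 5, column 6 must be pink.

pink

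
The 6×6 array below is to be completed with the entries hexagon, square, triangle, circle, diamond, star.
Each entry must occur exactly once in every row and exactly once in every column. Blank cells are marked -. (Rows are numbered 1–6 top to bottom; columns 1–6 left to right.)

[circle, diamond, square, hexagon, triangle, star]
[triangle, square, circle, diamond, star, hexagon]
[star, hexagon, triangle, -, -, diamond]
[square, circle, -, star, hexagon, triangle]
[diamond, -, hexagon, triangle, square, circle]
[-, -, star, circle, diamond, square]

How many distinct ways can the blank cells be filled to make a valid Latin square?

1

Row 3, column 4: eliminating its row and column leaves {square}.
Row 3, column 5: eliminating its row and column leaves {circle}.
Row 4, column 3: eliminating its row and column leaves {diamond}.
Row 5, column 2: eliminating its row and column leaves {star}.
Row 6, column 1: eliminating its row and column leaves {hexagon}.
Row 6, column 2: eliminating its row and column leaves {triangle}.
Only one assignment across all blanks avoids any row or column repeat, giving 1 completion.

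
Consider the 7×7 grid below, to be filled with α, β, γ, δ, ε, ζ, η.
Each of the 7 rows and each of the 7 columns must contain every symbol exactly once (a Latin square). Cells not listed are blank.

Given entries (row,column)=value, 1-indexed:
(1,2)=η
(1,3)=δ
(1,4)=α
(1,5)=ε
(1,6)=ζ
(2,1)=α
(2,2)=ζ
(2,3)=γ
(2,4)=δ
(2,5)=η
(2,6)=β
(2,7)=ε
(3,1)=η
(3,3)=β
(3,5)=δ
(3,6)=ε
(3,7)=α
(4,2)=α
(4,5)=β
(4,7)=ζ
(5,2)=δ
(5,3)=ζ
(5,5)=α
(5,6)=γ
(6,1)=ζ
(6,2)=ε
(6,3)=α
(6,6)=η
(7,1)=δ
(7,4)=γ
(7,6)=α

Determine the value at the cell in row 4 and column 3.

η

Row 3, column 2: row 3 has {α, β, δ, ε, η} and column 2 has {α, δ, ε, ζ, η}, leaving only γ.
Row 3, column 4: row 3 has {α, β, γ, δ, ε, η} and column 4 has {α, γ, δ}, leaving only ζ.
Row 4, column 6: row 4 has {α, β, ζ} and column 6 has {α, β, γ, ε, ζ, η}, leaving only δ.
Row 6, column 4: row 6 has {α, ε, ζ, η} and column 4 has {α, γ, δ, ζ}, leaving only β.
Row 6, column 5: row 6 has {α, β, ε, ζ, η} and column 5 has {α, β, δ, ε, η}, leaving only γ.
Row 6, column 7: row 6 has {α, β, γ, ε, ζ, η} and column 7 has {α, ε, ζ}, leaving only δ.
Row 7, column 2: row 7 has {α, γ, δ} and column 2 has {α, γ, δ, ε, ζ, η}, leaving only β.
Row 7, column 5: row 7 has {α, β, γ, δ} and column 5 has {α, β, γ, δ, ε, η}, leaving only ζ.
Row 7, column 7: row 7 has {α, β, γ, δ, ζ} and column 7 has {α, δ, ε, ζ}, leaving only η.
Row 5, column 7: row 5 has {α, γ, δ, ζ} and column 7 has {α, δ, ε, ζ, η}, leaving only β.
Row 1, column 7: row 1 has {α, δ, ε, ζ, η} and column 7 has {α, β, δ, ε, ζ, η}, leaving only γ.
Row 1, column 1: row 1 has {α, γ, δ, ε, ζ, η} and column 1 has {α, δ, ζ, η}, leaving only β.
Row 5, column 1: row 5 has {α, β, γ, δ, ζ} and column 1 has {α, β, δ, ζ, η}, leaving only ε.
Row 4, column 1: row 4 has {α, β, δ, ζ} and column 1 has {α, β, δ, ε, ζ, η}, leaving only γ.
Row 5, column 4: row 5 has {α, β, γ, δ, ε, ζ} and column 4 has {α, β, γ, δ, ζ}, leaving only η.
Row 4, column 4: row 4 has {α, β, γ, δ, ζ} and column 4 has {α, β, γ, δ, ζ, η}, leaving only ε.
Row 4 already has {α, β, γ, δ, ε, ζ} and column 3 already has {α, β, γ, δ, ζ}, so row 4, column 3 must be η.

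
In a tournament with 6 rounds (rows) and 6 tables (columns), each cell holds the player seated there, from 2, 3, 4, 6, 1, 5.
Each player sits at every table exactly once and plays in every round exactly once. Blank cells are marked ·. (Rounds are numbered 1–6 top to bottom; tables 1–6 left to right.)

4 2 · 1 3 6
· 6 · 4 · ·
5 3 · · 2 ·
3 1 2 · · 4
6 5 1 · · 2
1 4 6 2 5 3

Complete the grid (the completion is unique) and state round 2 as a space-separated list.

Round 2, table 1: round 2 has {4, 6} and table 1 has {3, 4, 6, 1, 5}, leaving only 2.
Round 2, table 5: round 2 has {2, 4, 6} and table 5 has {2, 3, 5}, leaving only 1.
Round 2, table 6: round 2 has {2, 4, 6, 1} and table 6 has {2, 3, 4, 6}, leaving only 5.
Round 2, table 3: round 2 has {2, 4, 6, 1, 5} and table 3 has {2, 6, 1}, leaving only 3.
So round 2 reads: 2 6 3 4 1 5.

2 6 3 4 1 5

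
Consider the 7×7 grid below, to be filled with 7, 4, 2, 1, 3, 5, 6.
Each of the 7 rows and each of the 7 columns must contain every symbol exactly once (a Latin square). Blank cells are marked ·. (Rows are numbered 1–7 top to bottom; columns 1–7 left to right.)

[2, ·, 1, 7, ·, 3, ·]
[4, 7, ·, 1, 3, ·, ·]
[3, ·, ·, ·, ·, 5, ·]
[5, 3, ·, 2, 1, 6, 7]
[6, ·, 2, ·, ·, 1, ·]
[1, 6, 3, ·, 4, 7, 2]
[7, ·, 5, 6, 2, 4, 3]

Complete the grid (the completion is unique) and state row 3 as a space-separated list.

Row 3, column 4: row 3 has {3, 5} and column 4 has {7, 2, 1, 6}, leaving only 4.
Row 2, column 3: row 2 has {7, 4, 1, 3} and column 3 has {2, 1, 3, 5}, leaving only 6.
Row 3, column 3: row 3 has {4, 3, 5} and column 3 has {2, 1, 3, 5, 6}, leaving only 7.
Row 3, column 5: row 3 has {7, 4, 3, 5} and column 5 has {4, 2, 1, 3}, leaving only 6.
Row 3, column 7: row 3 has {7, 4, 3, 5, 6} and column 7 has {7, 2, 3}, leaving only 1.
Row 3, column 2: row 3 has {7, 4, 1, 3, 5, 6} and column 2 has {7, 3, 6}, leaving only 2.
So row 3 reads: 3 2 7 4 6 5 1.

3 2 7 4 6 5 1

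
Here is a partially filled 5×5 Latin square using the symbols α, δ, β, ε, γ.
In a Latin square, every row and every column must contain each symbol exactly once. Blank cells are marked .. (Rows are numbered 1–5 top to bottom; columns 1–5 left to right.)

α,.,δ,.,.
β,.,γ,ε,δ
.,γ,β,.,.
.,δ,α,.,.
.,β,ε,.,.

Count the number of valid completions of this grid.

3

Row 1, column 2: eliminating its row and column leaves {ε}.
Row 1, column 4: eliminating its row and column leaves {β, γ}.
Row 1, column 5: eliminating its row and column leaves {β, ε, γ}.
Row 2, column 2: eliminating its row and column leaves {α}.
Row 3, column 1: eliminating its row and column leaves {δ, ε}.
Row 3, column 4: eliminating its row and column leaves {α, δ}.
Row 3, column 5: eliminating its row and column leaves {α, ε}.
Row 4, column 1: eliminating its row and column leaves {ε, γ}.
Row 4, column 4: eliminating its row and column leaves {β, γ}.
Row 4, column 5: eliminating its row and column leaves {β, ε, γ}.
Row 5, column 1: eliminating its row and column leaves {δ, γ}.
Row 5, column 4: eliminating its row and column leaves {α, δ, γ}.
Row 5, column 5: eliminating its row and column leaves {α, γ}.
Enumerating the assignments across these blanks that avoid any row or column repeat gives 3 completions.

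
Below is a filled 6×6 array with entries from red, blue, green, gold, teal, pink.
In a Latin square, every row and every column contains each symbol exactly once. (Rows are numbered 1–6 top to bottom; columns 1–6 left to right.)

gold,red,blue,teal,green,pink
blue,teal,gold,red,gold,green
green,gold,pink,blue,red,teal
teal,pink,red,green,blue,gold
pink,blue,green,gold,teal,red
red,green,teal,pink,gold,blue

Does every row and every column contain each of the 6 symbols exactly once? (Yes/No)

No

Column 5 contains gold twice (at rows 2 and 6), so it is not a permutation.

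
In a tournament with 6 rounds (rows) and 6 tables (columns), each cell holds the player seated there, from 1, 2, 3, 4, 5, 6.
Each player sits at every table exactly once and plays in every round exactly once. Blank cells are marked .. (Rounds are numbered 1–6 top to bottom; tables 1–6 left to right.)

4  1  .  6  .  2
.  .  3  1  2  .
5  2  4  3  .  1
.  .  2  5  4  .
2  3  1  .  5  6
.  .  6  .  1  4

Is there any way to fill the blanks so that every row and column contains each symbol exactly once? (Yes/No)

Yes

No round or table among the givens repeats a symbol, and propagating forced cells runs into no contradiction.
One valid completion exists (for instance, 4 1 5 6 3 2 / 6 4 3 1 2 5 / 5 2 4 3 6 1 / 1 6 2 5 4 3 / 2 3 1 4 5 6 / 3 5 6 2 1 4).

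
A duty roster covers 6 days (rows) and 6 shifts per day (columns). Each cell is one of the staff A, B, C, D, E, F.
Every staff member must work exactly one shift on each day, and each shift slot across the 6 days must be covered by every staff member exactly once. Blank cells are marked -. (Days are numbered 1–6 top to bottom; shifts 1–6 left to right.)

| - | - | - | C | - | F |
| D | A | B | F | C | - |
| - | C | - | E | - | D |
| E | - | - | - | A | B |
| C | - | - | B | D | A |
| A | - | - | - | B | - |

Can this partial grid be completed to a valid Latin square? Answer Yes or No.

Day 1, shift 1: day 1 has {C, F} and shift 1 has {A, C, D, E}, so it must be B.
Day 1, shift 5: day 1 has {B, C, F} and shift 5 has {A, B, C, D}, so it must be E.
Day 1, shift 2: day 1 has {B, C, E, F} and shift 2 has {A, C}, so it must be D.
Day 1, shift 3: day 1 has {B, C, D, E, F} and shift 3 has {B}, so it must be A.
Day 2, shift 6: day 2 has {A, B, C, D, F} and shift 6 has {A, B, D, F}, so it must be E.
Day 3, shift 1: day 3 has {C, D, E} and shift 1 has {A, B, C, D, E}, so it must be F.
Now day 3, shift 3: day 3 together with shift 3 already contain {A, B, C, D, E, F} — every symbol — so nothing can go there. The grid has no valid completion.

No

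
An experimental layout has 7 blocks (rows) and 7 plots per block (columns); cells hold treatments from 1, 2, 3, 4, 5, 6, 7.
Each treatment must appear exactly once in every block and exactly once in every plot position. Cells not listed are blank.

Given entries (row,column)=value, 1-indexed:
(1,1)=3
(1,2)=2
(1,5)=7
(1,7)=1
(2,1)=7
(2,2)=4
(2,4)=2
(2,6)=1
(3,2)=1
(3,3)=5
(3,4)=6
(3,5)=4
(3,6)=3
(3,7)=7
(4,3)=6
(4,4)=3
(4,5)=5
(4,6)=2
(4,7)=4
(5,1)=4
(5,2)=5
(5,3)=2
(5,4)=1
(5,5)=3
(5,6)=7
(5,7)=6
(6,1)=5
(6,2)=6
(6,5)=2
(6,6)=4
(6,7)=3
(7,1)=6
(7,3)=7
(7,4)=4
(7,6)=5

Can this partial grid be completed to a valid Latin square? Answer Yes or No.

Yes

No block or plot among the givens repeats a symbol, and propagating forced cells runs into no contradiction.
One valid completion exists (for instance, 3 2 4 5 7 6 1 / 7 4 3 2 6 1 5 / 2 1 5 6 4 3 7 / 1 7 6 3 5 2 4 / 4 5 2 1 3 7 6 / 5 6 1 7 2 4 3 / 6 3 7 4 1 5 2).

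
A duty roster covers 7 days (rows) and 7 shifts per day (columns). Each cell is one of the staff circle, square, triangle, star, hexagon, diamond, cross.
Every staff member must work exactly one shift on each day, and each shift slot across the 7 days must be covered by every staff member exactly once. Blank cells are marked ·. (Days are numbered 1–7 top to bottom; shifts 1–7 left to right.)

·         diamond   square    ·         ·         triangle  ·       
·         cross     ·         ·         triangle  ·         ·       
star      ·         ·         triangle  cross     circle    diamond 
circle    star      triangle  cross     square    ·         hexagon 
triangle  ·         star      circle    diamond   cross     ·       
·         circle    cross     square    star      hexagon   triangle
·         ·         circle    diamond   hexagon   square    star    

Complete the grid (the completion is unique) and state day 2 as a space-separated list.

Day 1, shift 5: day 1 has {square, triangle, diamond} and shift 5 has {square, triangle, star, hexagon, diamond, cross}, leaving only circle.
Day 1, shift 7: day 1 has {circle, square, triangle, diamond} and shift 7 has {triangle, star, hexagon, diamond}, leaving only cross.
Day 1, shift 1: day 1 has {circle, square, triangle, diamond, cross} and shift 1 has {circle, triangle, star}, leaving only hexagon.
Day 1, shift 4: day 1 has {circle, square, triangle, hexagon, diamond, cross} and shift 4 has {circle, square, triangle, diamond, cross}, leaving only star.
Day 2, shift 4: day 2 has {triangle, cross} and shift 4 has {circle, square, triangle, star, diamond, cross}, leaving only hexagon.
Day 2, shift 3: day 2 has {triangle, hexagon, cross} and shift 3 has {circle, square, triangle, star, cross}, leaving only diamond.
Day 2, shift 1: day 2 has {triangle, hexagon, diamond, cross} and shift 1 has {circle, triangle, star, hexagon}, leaving only square.
Day 2, shift 6: day 2 has {square, triangle, hexagon, diamond, cross} and shift 6 has {circle, square, triangle, hexagon, cross}, leaving only star.
Day 2, shift 7: day 2 has {square, triangle, star, hexagon, diamond, cross} and shift 7 has {triangle, star, hexagon, diamond, cross}, leaving only circle.
So day 2 reads: square cross diamond hexagon triangle star circle.

square cross diamond hexagon triangle star circle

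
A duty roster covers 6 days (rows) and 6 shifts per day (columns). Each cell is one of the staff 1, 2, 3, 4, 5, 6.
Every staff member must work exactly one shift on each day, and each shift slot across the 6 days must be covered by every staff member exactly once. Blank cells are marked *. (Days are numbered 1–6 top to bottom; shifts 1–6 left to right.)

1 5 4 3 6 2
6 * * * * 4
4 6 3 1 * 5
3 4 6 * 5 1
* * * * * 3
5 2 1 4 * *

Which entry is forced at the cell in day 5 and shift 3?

5

Day 3, shift 5: day 3 has {1, 3, 4, 5, 6} and shift 5 has {5, 6}, leaving only 2.
Day 4, shift 4: day 4 has {1, 3, 4, 5, 6} and shift 4 has {1, 3, 4}, leaving only 2.
Day 2, shift 4: day 2 has {4, 6} and shift 4 has {1, 2, 3, 4}, leaving only 5.
Day 2, shift 3: day 2 has {4, 5, 6} and shift 3 has {1, 3, 4, 6}, leaving only 2.
Day 5 already has {3} and shift 3 already has {1, 2, 3, 4, 6}, so day 5, shift 3 must be 5.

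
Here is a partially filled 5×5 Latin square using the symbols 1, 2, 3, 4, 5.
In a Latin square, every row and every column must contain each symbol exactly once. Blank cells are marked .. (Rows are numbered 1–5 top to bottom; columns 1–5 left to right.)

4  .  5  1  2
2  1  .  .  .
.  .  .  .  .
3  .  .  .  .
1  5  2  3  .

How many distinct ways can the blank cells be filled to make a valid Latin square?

Row 1, column 2: eliminating its row and column leaves {3}.
Row 2, column 3: eliminating its row and column leaves {3, 4}.
Row 2, column 4: eliminating its row and column leaves {4, 5}.
Row 2, column 5: eliminating its row and column leaves {3, 4, 5}.
Row 3, column 1: eliminating its row and column leaves {5}.
Row 3, column 2: eliminating its row and column leaves {2, 3, 4}.
Row 3, column 3: eliminating its row and column leaves {1, 3, 4}.
Row 3, column 4: eliminating its row and column leaves {2, 4, 5}.
Row 3, column 5: eliminating its row and column leaves {1, 3, 4, 5}.
Row 4, column 2: eliminating its row and column leaves {2, 4}.
Row 4, column 3: eliminating its row and column leaves {1, 4}.
Row 4, column 4: eliminating its row and column leaves {2, 4, 5}.
Row 4, column 5: eliminating its row and column leaves {1, 4, 5}.
Row 5, column 5: eliminating its row and column leaves {4}.
Enumerating the assignments across these blanks that avoid any row or column repeat gives 3 completions.

3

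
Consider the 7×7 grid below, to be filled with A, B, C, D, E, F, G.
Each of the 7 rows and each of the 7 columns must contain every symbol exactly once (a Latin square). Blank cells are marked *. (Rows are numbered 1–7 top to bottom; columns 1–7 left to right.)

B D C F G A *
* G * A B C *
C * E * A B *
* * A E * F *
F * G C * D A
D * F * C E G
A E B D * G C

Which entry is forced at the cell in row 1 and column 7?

E

Row 1 already has {A, B, C, D, F, G} and column 7 already has {A, C, G}, so row 1, column 7 must be E.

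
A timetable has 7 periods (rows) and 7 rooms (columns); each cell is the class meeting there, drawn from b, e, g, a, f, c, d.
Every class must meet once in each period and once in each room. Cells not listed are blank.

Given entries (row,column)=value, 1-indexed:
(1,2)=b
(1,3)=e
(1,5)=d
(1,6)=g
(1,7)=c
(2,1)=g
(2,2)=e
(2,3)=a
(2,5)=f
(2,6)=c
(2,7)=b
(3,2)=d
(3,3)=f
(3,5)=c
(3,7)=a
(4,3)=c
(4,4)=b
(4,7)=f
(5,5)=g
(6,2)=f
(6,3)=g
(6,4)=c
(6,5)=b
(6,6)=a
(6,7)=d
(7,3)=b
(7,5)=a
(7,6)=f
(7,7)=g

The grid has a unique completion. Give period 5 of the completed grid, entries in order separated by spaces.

Period 5, room 3: period 5 has {g} and room 3 has {b, e, g, a, f, c}, leaving only d.
Period 5, room 7: period 5 has {g, d} and room 7 has {b, g, a, f, c, d}, leaving only e.
Period 5, room 6: period 5 has {e, g, d} and room 6 has {g, a, f, c}, leaving only b.
Period 2, room 4: period 2 has {b, e, g, a, f, c} and room 4 has {b, c}, leaving only d.
Period 3, room 6: period 3 has {a, f, c, d} and room 6 has {b, g, a, f, c}, leaving only e.
Period 3, room 1: period 3 has {e, a, f, c, d} and room 1 has {g}, leaving only b.
Period 3, room 4: period 3 has {b, e, a, f, c, d} and room 4 has {b, c, d}, leaving only g.
Period 4, room 5: period 4 has {b, f, c} and room 5 has {b, g, a, f, c, d}, leaving only e.
Period 4, room 6: period 4 has {b, e, f, c} and room 6 has {b, e, g, a, f, c}, leaving only d.
Period 4, room 1: period 4 has {b, e, f, c, d} and room 1 has {b, g}, leaving only a.
Period 1, room 1: period 1 has {b, e, g, c, d} and room 1 has {b, g, a}, leaving only f.
Period 5, room 1: period 5 has {b, e, g, d} and room 1 has {b, g, a, f}, leaving only c.
Period 5, room 2: period 5 has {b, e, g, c, d} and room 2 has {b, e, f, d}, leaving only a.
Period 5, room 4: period 5 has {b, e, g, a, c, d} and room 4 has {b, g, c, d}, leaving only f.
So period 5 reads: c a d f g b e.

c a d f g b e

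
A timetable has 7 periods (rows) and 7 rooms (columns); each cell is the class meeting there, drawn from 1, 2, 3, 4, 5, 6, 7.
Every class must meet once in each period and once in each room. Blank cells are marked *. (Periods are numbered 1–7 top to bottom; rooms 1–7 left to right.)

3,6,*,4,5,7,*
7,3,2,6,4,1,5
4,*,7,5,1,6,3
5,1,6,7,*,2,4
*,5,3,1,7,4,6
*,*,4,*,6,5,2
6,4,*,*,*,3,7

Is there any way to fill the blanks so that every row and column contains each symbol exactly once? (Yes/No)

No

Period 1, room 3: period 1 has {3, 4, 5, 6, 7} and room 3 has {2, 3, 4, 6, 7}, so it must be 1.
Now period 1, room 7: period 1 together with room 7 already contain {1, 2, 3, 4, 5, 6, 7} — every symbol — so nothing can go there. The grid has no valid completion.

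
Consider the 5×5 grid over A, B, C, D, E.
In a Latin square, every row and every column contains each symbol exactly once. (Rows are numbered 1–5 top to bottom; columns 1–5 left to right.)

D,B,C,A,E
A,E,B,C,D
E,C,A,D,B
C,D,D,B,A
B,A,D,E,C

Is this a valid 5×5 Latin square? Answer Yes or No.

Column 3 contains D twice (at rows 4 and 5), so it is not a permutation.

No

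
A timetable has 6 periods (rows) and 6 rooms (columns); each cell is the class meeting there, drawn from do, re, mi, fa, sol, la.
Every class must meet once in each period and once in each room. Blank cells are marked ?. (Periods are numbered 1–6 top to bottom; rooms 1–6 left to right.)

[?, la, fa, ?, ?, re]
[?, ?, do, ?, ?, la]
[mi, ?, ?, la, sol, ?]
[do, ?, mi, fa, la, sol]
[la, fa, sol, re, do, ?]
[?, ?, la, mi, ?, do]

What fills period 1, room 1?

Period 1 already has {re, fa, la} and room 1 already has {do, mi, la}, so period 1, room 1 must be sol.

sol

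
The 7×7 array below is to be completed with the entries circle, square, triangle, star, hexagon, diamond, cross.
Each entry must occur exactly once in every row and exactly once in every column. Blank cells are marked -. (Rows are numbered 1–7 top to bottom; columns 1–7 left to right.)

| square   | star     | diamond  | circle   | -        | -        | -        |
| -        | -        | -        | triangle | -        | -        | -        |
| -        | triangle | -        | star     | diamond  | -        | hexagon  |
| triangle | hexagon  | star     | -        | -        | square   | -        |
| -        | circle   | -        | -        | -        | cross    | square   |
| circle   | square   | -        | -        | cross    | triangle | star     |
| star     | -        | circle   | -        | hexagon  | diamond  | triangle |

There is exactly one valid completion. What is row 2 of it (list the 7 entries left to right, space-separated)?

hexagon diamond cross triangle square star circle

Row 1, column 5: row 1 has {circle, square, star, diamond} and column 5 has {hexagon, diamond, cross}, leaving only triangle.
Row 1, column 6: row 1 has {circle, square, triangle, star, diamond} and column 6 has {square, triangle, diamond, cross}, leaving only hexagon.
Row 1, column 7: row 1 has {circle, square, triangle, star, hexagon, diamond} and column 7 has {square, triangle, star, hexagon}, leaving only cross.
Row 3, column 1: row 3 has {triangle, star, hexagon, diamond} and column 1 has {circle, square, triangle, star}, leaving only cross.
Row 3, column 3: row 3 has {triangle, star, hexagon, diamond, cross} and column 3 has {circle, star, diamond}, leaving only square.
Row 3, column 6: row 3 has {square, triangle, star, hexagon, diamond, cross} and column 6 has {square, triangle, hexagon, diamond, cross}, leaving only circle.
Row 2, column 6: row 2 has {triangle} and column 6 has {circle, square, triangle, hexagon, diamond, cross}, leaving only star.
Row 4, column 5: row 4 has {square, triangle, star, hexagon} and column 5 has {triangle, hexagon, diamond, cross}, leaving only circle.
Row 2, column 5: row 2 has {triangle, star} and column 5 has {circle, triangle, hexagon, diamond, cross}, leaving only square.
Row 4, column 7: row 4 has {circle, square, triangle, star, hexagon} and column 7 has {square, triangle, star, hexagon, cross}, leaving only diamond.
Row 2, column 7: row 2 has {square, triangle, star} and column 7 has {square, triangle, star, hexagon, diamond, cross}, leaving only circle.
Row 4, column 4: row 4 has {circle, square, triangle, star, hexagon, diamond} and column 4 has {circle, triangle, star}, leaving only cross.
Row 5, column 5: row 5 has {circle, square, cross} and column 5 has {circle, square, triangle, hexagon, diamond, cross}, leaving only star.
Row 6, column 3: row 6 has {circle, square, triangle, star, cross} and column 3 has {circle, square, star, diamond}, leaving only hexagon.
Row 2, column 3: row 2 has {circle, square, triangle, star} and column 3 has {circle, square, star, hexagon, diamond}, leaving only cross.
Row 2, column 2: row 2 has {circle, square, triangle, star, cross} and column 2 has {circle, square, triangle, star, hexagon}, leaving only diamond.
Row 2, column 1: row 2 has {circle, square, triangle, star, diamond, cross} and column 1 has {circle, square, triangle, star, cross}, leaving only hexagon.
So row 2 reads: hexagon diamond cross triangle square star circle.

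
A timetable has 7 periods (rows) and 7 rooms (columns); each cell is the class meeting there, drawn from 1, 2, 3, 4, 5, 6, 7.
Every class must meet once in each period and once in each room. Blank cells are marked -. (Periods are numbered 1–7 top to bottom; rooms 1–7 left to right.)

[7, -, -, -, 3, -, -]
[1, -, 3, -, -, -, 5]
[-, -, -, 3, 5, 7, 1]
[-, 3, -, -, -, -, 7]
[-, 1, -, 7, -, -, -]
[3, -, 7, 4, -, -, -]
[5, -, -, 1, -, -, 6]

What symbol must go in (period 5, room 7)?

Period 6, room 7: period 6 has {3, 4, 7} and room 7 has {1, 5, 6, 7}, leaving only 2.
Period 1, room 7: period 1 has {3, 7} and room 7 has {1, 2, 5, 6, 7}, leaving only 4.
Period 5 already has {1, 7} and room 7 already has {1, 2, 4, 5, 6, 7}, so period 5, room 7 must be 3.

3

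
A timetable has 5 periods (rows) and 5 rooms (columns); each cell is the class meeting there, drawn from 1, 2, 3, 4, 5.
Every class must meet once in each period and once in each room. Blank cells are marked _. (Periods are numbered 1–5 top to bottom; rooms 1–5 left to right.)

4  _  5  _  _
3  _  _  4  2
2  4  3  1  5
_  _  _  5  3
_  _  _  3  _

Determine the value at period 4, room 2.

2

Period 1, room 4: period 1 has {4, 5} and room 4 has {1, 3, 4, 5}, leaving only 2.
Period 1, room 5: period 1 has {2, 4, 5} and room 5 has {2, 3, 5}, leaving only 1.
Period 1, room 2: period 1 has {1, 2, 4, 5} and room 2 has {4}, leaving only 3.
Period 2, room 3: period 2 has {2, 3, 4} and room 3 has {3, 5}, leaving only 1.
Period 2, room 2: period 2 has {1, 2, 3, 4} and room 2 has {3, 4}, leaving only 5.
Period 4, room 1: period 4 has {3, 5} and room 1 has {2, 3, 4}, leaving only 1.
Period 4 already has {1, 3, 5} and room 2 already has {3, 4, 5}, so period 4, room 2 must be 2.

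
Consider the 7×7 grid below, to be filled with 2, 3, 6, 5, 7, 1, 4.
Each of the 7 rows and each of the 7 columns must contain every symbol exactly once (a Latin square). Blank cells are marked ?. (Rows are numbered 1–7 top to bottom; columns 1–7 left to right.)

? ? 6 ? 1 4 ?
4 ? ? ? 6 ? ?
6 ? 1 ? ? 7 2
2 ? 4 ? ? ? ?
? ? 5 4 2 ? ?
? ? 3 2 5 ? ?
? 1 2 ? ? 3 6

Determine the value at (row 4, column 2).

Row 2, column 3: row 2 has {6, 4} and column 3 has {2, 3, 6, 5, 1, 4}, leaving only 7.
Row 4, column 2 is narrowed to {3, 6, 5, 7}.
If it were 6, propagating the remaining blanks reaches a contradiction.
If it were 5, propagating the remaining blanks reaches a contradiction.
If it were 7, then row 7, column 4 would be left with no valid symbol.
So row 4, column 2 must be 3.

3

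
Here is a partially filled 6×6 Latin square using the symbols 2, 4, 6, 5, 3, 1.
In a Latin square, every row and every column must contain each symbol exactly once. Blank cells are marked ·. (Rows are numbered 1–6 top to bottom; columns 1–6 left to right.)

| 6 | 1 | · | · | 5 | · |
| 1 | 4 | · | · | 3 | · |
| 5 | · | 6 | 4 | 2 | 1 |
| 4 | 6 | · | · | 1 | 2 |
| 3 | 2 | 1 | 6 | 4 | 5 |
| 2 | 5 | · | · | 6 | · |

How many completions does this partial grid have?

3

Row 1, column 3: eliminating its row and column leaves {2, 4, 3}.
Row 1, column 4: eliminating its row and column leaves {2, 3}.
Row 1, column 6: eliminating its row and column leaves {4, 3}.
Row 2, column 3: eliminating its row and column leaves {2, 5}.
Row 2, column 4: eliminating its row and column leaves {2, 5}.
Row 2, column 6: eliminating its row and column leaves {6}.
Row 3, column 2: eliminating its row and column leaves {3}.
Row 4, column 3: eliminating its row and column leaves {5, 3}.
Row 4, column 4: eliminating its row and column leaves {5, 3}.
Row 6, column 3: eliminating its row and column leaves {4, 3}.
Row 6, column 4: eliminating its row and column leaves {3, 1}.
Row 6, column 6: eliminating its row and column leaves {4, 3}.
Enumerating the assignments across these blanks that avoid any row or column repeat gives 3 completions.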